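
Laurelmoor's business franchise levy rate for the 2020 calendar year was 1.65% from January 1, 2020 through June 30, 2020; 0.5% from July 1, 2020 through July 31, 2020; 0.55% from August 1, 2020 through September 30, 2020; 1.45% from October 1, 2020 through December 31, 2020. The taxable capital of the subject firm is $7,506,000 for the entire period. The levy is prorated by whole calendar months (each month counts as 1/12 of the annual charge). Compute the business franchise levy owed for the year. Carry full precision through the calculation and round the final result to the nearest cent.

$99,141.75

January 1 – June 30, 2020: 6 months at 1.65% → $7,506,000 × 1.65% × 6/12 = $61,924.5000
July 1 – July 31, 2020: 1 month at 0.5% → $7,506,000 × 0.5% × 1/12 = $3,127.5000
August 1 – September 30, 2020: 2 months at 0.55% → $7,506,000 × 0.55% × 2/12 = $6,880.5000
October 1 – December 31, 2020: 3 months at 1.45% → $7,506,000 × 1.45% × 3/12 = $27,209.2500
Total = $99,141.7500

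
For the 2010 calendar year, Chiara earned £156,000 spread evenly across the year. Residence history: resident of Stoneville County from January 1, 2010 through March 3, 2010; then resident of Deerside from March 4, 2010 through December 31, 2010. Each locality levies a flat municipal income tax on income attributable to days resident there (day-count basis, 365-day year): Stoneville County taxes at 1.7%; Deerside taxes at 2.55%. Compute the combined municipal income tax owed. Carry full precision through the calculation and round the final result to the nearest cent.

£3,752.76

Stoneville County, January 1 – March 3, 2010: 62 days → £156,000 × 1.7% × 62/365 = £450.4767
Deerside, March 4 – December 31, 2010: 303 days → £156,000 × 2.55% × 303/365 = £3,302.2849
Total = £3,752.7616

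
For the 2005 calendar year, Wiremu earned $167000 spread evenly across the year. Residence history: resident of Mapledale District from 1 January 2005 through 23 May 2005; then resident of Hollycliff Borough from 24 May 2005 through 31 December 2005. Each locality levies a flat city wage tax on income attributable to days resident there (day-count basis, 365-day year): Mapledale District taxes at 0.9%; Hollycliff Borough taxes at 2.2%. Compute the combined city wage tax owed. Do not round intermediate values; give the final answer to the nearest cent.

$2823.44

Mapledale District, 1 January – 23 May 2005: 143 days → $167000 × 0.9% × 143/365 = $588.8466
Hollycliff Borough, 24 May – 31 December 2005: 222 days → $167000 × 2.2% × 222/365 = $2234.5973
Total = $2823.4438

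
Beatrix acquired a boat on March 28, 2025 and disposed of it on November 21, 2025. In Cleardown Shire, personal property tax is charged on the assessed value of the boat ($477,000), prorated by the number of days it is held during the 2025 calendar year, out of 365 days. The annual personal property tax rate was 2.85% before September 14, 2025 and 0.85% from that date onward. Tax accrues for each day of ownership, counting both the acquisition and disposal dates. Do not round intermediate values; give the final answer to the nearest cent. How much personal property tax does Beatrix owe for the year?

March 28 – September 13, 2025: 170 days at 2.85% → $477,000 × 2.85% × 170/365 = $6,331.6849
September 14 – November 21, 2025: 69 days at 0.85% → $477,000 × 0.85% × 69/365 = $766.4671
Total = $7,098.1521

$7,098.15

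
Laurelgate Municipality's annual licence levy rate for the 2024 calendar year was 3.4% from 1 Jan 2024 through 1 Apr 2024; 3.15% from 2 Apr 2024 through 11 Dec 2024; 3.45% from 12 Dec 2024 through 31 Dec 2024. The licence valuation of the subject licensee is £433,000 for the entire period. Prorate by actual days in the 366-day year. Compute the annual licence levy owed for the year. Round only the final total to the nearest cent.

1 Jan – 1 Apr 2024: 92 days at 3.4% → £433,000 × 3.4% × 92/366 = £3,700.6120
2 Apr – 11 Dec 2024: 254 days at 3.15% → £433,000 × 3.15% × 254/366 = £9,465.6639
12 Dec – 31 Dec 2024: 20 days at 3.45% → £433,000 × 3.45% × 20/366 = £816.3115
Total = £13,982.5874

£13,982.59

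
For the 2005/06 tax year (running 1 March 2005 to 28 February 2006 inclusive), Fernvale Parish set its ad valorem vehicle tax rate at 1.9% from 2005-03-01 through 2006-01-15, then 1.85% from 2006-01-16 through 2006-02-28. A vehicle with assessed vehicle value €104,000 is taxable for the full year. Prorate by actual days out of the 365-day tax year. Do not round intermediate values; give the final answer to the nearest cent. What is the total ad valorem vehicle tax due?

€1,969.73

2005-03-01 to 2006-01-15: 321 days at 1.9% → €104,000 × 1.9% × 321/365 = €1,737.7973
2006-01-16 to 2006-02-28: 44 days at 1.85% → €104,000 × 1.85% × 44/365 = €231.9342
Total = €1,969.7315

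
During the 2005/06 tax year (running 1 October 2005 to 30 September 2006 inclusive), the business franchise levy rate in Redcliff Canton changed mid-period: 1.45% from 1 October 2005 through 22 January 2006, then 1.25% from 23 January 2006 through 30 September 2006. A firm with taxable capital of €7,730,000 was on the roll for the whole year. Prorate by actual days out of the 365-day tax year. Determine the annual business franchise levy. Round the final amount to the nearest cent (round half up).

€101,453.60

1 October 2005 – 22 January 2006: 114 days at 1.45% → €7,730,000 × 1.45% × 114/365 = €35,007.3699
23 January – 30 September 2006: 251 days at 1.25% → €7,730,000 × 1.25% × 251/365 = €66,446.2329
Total = €101,453.6027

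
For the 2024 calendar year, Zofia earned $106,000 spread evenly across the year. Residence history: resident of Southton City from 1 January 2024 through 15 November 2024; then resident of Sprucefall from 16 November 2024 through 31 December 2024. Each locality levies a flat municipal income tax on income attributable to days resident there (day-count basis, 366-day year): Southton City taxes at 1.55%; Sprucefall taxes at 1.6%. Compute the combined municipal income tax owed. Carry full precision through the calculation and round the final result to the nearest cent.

$1,649.66

Southton City, 1 January – 15 November 2024: 320 days → $106,000 × 1.55% × 320/366 = $1,436.5027
Sprucefall, 16 November – 31 December 2024: 46 days → $106,000 × 1.6% × 46/366 = $213.1585
Total = $1,649.6612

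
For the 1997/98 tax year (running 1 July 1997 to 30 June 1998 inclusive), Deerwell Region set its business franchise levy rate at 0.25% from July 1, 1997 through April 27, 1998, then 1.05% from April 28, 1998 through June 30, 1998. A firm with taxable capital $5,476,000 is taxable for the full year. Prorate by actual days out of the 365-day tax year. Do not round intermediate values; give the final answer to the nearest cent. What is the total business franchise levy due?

July 1, 1997 – April 27, 1998: 301 days at 0.25% → $5,476,000 × 0.25% × 301/365 = $11,289.5616
April 28 – June 30, 1998: 64 days at 1.05% → $5,476,000 × 1.05% × 64/365 = $10,081.8411
Total = $21,371.4027

$21,371.40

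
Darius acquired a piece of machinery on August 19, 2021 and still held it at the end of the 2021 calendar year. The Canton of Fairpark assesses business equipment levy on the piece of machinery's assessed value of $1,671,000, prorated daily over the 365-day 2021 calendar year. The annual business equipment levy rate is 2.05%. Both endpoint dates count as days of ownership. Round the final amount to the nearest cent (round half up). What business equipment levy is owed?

$12,669.84

Days held (August 19 – December 31, 2021): 135 out of 365
Tax = $1,671,000 × 2.05% × 135/365 = $12,669.8425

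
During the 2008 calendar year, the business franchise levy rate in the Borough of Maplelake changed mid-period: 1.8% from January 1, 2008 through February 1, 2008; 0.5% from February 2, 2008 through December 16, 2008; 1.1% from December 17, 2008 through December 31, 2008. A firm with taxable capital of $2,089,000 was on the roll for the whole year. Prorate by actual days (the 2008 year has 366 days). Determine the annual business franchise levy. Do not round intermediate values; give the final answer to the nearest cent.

$13,333.07

January 1 – February 1, 2008: 32 days at 1.8% → $2,089,000 × 1.8% × 32/366 = $3,287.6066
February 2 – December 16, 2008: 319 days at 0.5% → $2,089,000 × 0.5% × 319/366 = $9,103.7022
December 17 – December 31, 2008: 15 days at 1.1% → $2,089,000 × 1.1% × 15/366 = $941.7623
Total = $13,333.0710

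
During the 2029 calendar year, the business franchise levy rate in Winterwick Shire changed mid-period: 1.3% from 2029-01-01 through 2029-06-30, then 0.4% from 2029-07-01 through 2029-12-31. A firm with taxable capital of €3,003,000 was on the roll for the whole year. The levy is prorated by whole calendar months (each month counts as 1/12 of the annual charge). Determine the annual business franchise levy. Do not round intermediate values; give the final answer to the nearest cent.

€25,525.50

2029-01-01 to 2029-06-30: 6 months at 1.3% → €3,003,000 × 1.3% × 6/12 = €19,519.5000
2029-07-01 to 2029-12-31: 6 months at 0.4% → €3,003,000 × 0.4% × 6/12 = €6,006.0000
Total = €25,525.5000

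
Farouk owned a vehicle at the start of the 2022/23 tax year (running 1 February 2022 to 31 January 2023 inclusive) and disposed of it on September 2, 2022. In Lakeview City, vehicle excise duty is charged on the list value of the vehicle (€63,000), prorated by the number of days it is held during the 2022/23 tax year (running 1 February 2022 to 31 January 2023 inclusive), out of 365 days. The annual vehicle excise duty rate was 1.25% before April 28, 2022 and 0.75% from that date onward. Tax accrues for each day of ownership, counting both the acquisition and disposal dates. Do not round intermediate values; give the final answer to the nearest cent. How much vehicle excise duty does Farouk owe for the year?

€351.25

February 1 – April 27, 2022: 86 days at 1.25% → €63,000 × 1.25% × 86/365 = €185.5479
April 28 – September 2, 2022: 128 days at 0.75% → €63,000 × 0.75% × 128/365 = €165.6986
Total = €351.2466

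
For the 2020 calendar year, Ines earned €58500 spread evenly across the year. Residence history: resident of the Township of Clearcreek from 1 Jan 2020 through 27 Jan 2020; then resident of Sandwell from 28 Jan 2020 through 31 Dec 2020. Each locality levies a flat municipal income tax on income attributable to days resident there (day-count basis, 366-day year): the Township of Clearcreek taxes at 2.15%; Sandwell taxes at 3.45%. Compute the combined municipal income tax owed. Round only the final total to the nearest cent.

€1962.15

The Township of Clearcreek, 1 Jan – 27 Jan 2020: 27 days → €58500 × 2.15% × 27/366 = €92.7848
Sandwell, 28 Jan – 31 Dec 2020: 339 days → €58500 × 3.45% × 339/366 = €1869.3627
Total = €1962.1475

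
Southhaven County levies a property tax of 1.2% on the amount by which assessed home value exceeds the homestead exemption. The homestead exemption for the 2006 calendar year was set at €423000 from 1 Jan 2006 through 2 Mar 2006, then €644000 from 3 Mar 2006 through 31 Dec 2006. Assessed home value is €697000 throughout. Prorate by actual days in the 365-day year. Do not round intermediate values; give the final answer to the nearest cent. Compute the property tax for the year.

1 Jan – 2 Mar 2006: 61 days, exemption €423000 → (€697000 − €423000) × 1.2% × 61/365 = €549.5014
3 Mar – 31 Dec 2006: 304 days, exemption €644000 → (€697000 − €644000) × 1.2% × 304/365 = €529.7096
Total = €1079.2110

€1079.21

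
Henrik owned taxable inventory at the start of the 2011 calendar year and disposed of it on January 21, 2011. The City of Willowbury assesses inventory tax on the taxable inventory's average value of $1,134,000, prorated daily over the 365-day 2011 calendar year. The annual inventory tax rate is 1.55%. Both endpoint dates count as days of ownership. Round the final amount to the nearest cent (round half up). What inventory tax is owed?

$1,011.28

Days held (January 1 – January 21, 2011): 21 out of 365
Tax = $1,134,000 × 1.55% × 21/365 = $1,011.2795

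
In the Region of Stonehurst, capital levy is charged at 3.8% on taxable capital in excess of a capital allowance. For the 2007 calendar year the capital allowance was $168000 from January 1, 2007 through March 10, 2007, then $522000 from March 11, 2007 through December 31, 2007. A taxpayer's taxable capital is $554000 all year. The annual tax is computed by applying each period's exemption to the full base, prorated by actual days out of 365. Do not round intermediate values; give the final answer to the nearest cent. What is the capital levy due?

January 1 – March 10, 2007: 69 days, exemption $168000 → ($554000 − $168000) × 3.8% × 69/365 = $2772.8548
March 11 – December 31, 2007: 296 days, exemption $522000 → ($554000 − $522000) × 3.8% × 296/365 = $986.1260
Total = $3758.9808

$3758.98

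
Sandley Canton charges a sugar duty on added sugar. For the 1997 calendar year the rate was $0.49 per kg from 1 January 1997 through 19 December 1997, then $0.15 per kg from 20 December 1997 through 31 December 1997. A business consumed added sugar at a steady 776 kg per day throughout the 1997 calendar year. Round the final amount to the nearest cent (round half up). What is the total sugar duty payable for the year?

1 January – 19 December 1997: 353 days × 776 kg/day = 273,928 kg at $0.49/kg → $134,224.72
20 December – 31 December 1997: 12 days × 776 kg/day = 9,312 kg at $0.15/kg → $1,396.80

$135,621.52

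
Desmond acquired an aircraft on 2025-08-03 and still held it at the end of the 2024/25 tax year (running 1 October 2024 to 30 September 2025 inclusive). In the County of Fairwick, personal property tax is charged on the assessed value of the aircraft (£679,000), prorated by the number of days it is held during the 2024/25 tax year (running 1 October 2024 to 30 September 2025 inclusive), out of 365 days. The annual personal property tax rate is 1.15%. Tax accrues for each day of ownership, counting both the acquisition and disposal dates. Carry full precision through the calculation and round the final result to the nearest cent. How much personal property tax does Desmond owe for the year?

£1,262.20

Days held (2025-08-03 to 2025-09-30): 59 out of 365
Tax = £679,000 × 1.15% × 59/365 = £1,262.1959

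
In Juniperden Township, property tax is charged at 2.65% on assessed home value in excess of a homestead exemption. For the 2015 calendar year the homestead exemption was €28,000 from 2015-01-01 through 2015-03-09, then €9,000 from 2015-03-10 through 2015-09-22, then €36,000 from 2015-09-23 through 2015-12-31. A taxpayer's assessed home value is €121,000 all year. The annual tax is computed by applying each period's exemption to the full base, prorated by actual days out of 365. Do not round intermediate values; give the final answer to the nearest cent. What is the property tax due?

2015-01-01 to 2015-03-09: 68 days, exemption €28,000 → (€121,000 − €28,000) × 2.65% × 68/365 = €459.1397
2015-03-10 to 2015-09-22: 197 days, exemption €9,000 → (€121,000 − €9,000) × 2.65% × 197/365 = €1,601.9068
2015-09-23 to 2015-12-31: 100 days, exemption €36,000 → (€121,000 − €36,000) × 2.65% × 100/365 = €617.1233
Total = €2,678.1699

€2,678.17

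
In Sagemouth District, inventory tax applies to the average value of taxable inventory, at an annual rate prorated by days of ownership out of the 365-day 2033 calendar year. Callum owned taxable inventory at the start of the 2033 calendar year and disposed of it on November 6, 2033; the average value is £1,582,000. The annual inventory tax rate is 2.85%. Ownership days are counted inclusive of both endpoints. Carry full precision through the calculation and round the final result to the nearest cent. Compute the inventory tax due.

Days held (January 1 – November 6, 2033): 310 out of 365
Tax = £1,582,000 × 2.85% × 310/365 = £38,293.0685

£38,293.07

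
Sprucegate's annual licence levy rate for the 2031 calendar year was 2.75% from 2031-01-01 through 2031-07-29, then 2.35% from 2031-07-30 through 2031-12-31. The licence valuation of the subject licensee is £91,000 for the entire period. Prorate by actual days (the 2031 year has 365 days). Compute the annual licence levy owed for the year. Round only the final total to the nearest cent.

2031-01-01 to 2031-07-29: 210 days at 2.75% → £91,000 × 2.75% × 210/365 = £1,439.7945
2031-07-30 to 2031-12-31: 155 days at 2.35% → £91,000 × 2.35% × 155/365 = £908.1301
Total = £2,347.9247

£2,347.92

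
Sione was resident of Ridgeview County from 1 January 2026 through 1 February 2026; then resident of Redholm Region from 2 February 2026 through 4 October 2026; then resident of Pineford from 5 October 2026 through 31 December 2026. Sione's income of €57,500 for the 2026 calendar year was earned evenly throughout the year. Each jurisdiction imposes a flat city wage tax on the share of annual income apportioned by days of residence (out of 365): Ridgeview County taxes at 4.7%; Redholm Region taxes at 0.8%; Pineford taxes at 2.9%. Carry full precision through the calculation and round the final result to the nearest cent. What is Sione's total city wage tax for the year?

€947.73

Ridgeview County, 1 January – 1 February 2026: 32 days → €57,500 × 4.7% × 32/365 = €236.9315
Redholm Region, 2 February – 4 October 2026: 245 days → €57,500 × 0.8% × 245/365 = €308.7671
Pineford, 5 October – 31 December 2026: 88 days → €57,500 × 2.9% × 88/365 = €402.0274
Total = €947.7260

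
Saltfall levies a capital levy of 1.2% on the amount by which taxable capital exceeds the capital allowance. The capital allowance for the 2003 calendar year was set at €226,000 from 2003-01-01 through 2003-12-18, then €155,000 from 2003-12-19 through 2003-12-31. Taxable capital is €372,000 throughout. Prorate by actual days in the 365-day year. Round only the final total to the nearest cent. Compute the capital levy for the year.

€1,782.35

2003-01-01 to 2003-12-18: 352 days, exemption €226,000 → (€372,000 − €226,000) × 1.2% × 352/365 = €1,689.6000
2003-12-19 to 2003-12-31: 13 days, exemption €155,000 → (€372,000 − €155,000) × 1.2% × 13/365 = €92.7452
Total = €1,782.3452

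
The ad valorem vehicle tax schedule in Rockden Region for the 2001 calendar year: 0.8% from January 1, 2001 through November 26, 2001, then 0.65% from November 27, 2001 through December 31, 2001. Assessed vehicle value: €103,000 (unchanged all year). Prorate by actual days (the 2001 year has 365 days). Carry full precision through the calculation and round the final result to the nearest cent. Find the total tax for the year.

€809.18

January 1 – November 26, 2001: 330 days at 0.8% → €103,000 × 0.8% × 330/365 = €744.9863
November 27 – December 31, 2001: 35 days at 0.65% → €103,000 × 0.65% × 35/365 = €64.1986
Total = €809.1849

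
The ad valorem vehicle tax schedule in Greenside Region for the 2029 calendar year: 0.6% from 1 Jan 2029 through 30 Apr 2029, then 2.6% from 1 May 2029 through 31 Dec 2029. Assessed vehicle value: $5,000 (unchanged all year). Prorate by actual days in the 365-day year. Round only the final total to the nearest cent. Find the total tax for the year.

1 Jan – 30 Apr 2029: 120 days at 0.6% → $5,000 × 0.6% × 120/365 = $9.8630
1 May – 31 Dec 2029: 245 days at 2.6% → $5,000 × 2.6% × 245/365 = $87.2603
Total = $97.1233

$97.12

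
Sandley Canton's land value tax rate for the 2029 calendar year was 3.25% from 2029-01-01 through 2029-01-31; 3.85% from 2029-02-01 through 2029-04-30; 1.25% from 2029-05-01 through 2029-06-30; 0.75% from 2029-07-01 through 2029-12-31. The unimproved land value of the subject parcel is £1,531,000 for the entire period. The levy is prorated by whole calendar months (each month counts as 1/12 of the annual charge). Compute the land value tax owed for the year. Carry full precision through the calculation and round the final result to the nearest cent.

£27,813.17

2029-01-01 to 2029-01-31: 1 month at 3.25% → £1,531,000 × 3.25% × 1/12 = £4,146.4583
2029-02-01 to 2029-04-30: 3 months at 3.85% → £1,531,000 × 3.85% × 3/12 = £14,735.8750
2029-05-01 to 2029-06-30: 2 months at 1.25% → £1,531,000 × 1.25% × 2/12 = £3,189.5833
2029-07-01 to 2029-12-31: 6 months at 0.75% → £1,531,000 × 0.75% × 6/12 = £5,741.2500
Total = £27,813.1667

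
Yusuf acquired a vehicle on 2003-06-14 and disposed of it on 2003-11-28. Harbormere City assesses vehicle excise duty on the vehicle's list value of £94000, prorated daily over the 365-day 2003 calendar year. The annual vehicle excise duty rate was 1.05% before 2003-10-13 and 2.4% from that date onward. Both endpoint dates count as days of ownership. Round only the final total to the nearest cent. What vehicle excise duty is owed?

£617.70

2003-06-14 to 2003-10-12: 121 days at 1.05% → £94000 × 1.05% × 121/365 = £327.1973
2003-10-13 to 2003-11-28: 47 days at 2.4% → £94000 × 2.4% × 47/365 = £290.4986
Total = £617.6959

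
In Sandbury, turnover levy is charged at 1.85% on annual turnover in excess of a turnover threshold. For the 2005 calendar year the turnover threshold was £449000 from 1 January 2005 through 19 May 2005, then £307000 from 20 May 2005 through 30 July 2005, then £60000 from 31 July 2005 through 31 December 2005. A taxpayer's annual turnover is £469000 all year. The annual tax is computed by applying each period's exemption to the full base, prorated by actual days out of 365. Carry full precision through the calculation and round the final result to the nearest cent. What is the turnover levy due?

£3924.53

1 January – 19 May 2005: 139 days, exemption £449000 → (£469000 − £449000) × 1.85% × 139/365 = £140.9041
20 May – 30 July 2005: 72 days, exemption £307000 → (£469000 − £307000) × 1.85% × 72/365 = £591.1890
31 July – 31 December 2005: 154 days, exemption £60000 → (£469000 − £60000) × 1.85% × 154/365 = £3192.4411
Total = £3924.5342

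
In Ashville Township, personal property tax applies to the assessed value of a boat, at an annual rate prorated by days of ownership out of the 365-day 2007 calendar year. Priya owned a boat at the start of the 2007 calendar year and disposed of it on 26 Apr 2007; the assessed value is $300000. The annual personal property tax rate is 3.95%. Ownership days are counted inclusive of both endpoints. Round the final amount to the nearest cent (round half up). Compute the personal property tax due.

Days held (1 Jan – 26 Apr 2007): 116 out of 365
Tax = $300000 × 3.95% × 116/365 = $3766.0274

$3766.03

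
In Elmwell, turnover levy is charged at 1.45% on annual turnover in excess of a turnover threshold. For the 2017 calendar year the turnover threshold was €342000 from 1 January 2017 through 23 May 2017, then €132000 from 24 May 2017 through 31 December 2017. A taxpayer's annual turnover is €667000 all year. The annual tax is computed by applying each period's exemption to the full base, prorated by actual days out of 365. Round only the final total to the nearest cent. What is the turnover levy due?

€6564.53

1 January – 23 May 2017: 143 days, exemption €342000 → (€667000 − €342000) × 1.45% × 143/365 = €1846.2671
24 May – 31 December 2017: 222 days, exemption €132000 → (€667000 − €132000) × 1.45% × 222/365 = €4718.2603
Total = €6564.5274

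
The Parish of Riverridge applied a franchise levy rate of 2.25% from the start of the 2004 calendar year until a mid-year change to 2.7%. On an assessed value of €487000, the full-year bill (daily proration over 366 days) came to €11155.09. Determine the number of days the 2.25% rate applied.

Let d = days at the first rate; then 366 − d days at the second rate.
€487000 × [2.25%·d + 2.7%·(366−d)] / 366 = €11155.09
Solving gives d = 333, so the new rate took effect on 29 Nov 2004.

333 days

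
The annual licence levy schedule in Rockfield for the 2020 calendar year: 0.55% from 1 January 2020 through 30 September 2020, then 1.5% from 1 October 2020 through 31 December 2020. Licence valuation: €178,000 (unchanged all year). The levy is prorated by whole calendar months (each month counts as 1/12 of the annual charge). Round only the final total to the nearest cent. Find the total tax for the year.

1 January – 30 September 2020: 9 months at 0.55% → €178,000 × 0.55% × 9/12 = €734.2500
1 October – 31 December 2020: 3 months at 1.5% → €178,000 × 1.5% × 3/12 = €667.5000
Total = €1,401.7500

€1,401.75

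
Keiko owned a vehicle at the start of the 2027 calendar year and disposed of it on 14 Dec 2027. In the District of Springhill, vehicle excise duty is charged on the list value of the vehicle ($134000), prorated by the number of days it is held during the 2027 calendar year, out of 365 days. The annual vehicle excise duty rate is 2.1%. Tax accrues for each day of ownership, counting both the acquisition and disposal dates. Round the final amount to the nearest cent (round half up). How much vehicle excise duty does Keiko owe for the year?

$2682.94

Days held (1 Jan – 14 Dec 2027): 348 out of 365
Tax = $134000 × 2.1% × 348/365 = $2682.9370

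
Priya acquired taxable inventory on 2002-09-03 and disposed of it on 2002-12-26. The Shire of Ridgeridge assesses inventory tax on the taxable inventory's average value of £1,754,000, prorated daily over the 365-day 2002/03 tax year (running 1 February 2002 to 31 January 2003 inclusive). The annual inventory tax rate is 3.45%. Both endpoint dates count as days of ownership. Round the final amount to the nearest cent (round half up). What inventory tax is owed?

Days held (2002-09-03 to 2002-12-26): 115 out of 365
Tax = £1,754,000 × 3.45% × 115/365 = £19,065.7397

£19,065.74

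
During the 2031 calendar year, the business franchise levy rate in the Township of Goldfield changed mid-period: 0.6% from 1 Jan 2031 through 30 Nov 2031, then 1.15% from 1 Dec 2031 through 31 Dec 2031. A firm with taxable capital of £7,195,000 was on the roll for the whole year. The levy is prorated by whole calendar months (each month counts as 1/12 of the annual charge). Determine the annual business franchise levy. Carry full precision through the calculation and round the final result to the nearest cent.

1 Jan – 30 Nov 2031: 11 months at 0.6% → £7,195,000 × 0.6% × 11/12 = £39,572.5000
1 Dec – 31 Dec 2031: 1 month at 1.15% → £7,195,000 × 1.15% × 1/12 = £6,895.2083
Total = £46,467.7083

£46,467.71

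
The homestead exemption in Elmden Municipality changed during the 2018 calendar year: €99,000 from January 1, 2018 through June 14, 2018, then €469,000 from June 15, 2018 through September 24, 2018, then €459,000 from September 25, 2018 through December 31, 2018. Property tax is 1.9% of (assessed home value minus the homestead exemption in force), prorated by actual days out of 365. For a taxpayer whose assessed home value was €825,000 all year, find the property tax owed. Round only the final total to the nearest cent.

January 1 – June 14, 2018: 165 days, exemption €99,000 → (€825,000 − €99,000) × 1.9% × 165/365 = €6,235.6438
June 15 – September 24, 2018: 102 days, exemption €469,000 → (€825,000 − €469,000) × 1.9% × 102/365 = €1,890.2137
September 25 – December 31, 2018: 98 days, exemption €459,000 → (€825,000 − €459,000) × 1.9% × 98/365 = €1,867.1014
Total = €9,992.9589

€9,992.96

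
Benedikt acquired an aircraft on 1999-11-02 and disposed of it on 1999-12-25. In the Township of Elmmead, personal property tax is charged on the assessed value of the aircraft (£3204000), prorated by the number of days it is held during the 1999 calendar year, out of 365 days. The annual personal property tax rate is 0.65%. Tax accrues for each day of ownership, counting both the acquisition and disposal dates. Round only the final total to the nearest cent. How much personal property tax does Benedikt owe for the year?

Days held (1999-11-02 to 1999-12-25): 54 out of 365
Tax = £3204000 × 0.65% × 54/365 = £3081.1068

£3081.11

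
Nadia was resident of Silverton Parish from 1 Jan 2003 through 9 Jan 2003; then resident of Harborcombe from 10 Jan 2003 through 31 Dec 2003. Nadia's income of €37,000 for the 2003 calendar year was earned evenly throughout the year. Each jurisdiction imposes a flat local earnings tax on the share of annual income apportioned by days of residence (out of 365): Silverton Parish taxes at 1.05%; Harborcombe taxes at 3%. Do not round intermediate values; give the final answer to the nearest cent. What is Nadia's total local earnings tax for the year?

Silverton Parish, 1 Jan – 9 Jan 2003: 9 days → €37,000 × 1.05% × 9/365 = €9.5795
Harborcombe, 10 Jan – 31 Dec 2003: 356 days → €37,000 × 3% × 356/365 = €1,082.6301
Total = €1,092.2096

€1,092.21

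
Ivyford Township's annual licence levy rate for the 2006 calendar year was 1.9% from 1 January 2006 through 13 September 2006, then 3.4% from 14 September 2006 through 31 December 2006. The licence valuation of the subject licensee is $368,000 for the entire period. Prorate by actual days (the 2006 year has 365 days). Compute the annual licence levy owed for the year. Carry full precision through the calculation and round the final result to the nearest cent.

$8,640.44

1 January – 13 September 2006: 256 days at 1.9% → $368,000 × 1.9% × 256/365 = $4,903.9781
14 September – 31 December 2006: 109 days at 3.4% → $368,000 × 3.4% × 109/365 = $3,736.4603
Total = $8,640.4384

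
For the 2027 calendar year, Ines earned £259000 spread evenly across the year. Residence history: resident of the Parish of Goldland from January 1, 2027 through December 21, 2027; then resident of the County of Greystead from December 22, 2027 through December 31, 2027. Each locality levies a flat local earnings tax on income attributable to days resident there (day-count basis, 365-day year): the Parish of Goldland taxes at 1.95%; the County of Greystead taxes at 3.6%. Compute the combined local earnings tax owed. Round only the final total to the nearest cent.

The Parish of Goldland, January 1 – December 21, 2027: 355 days → £259000 × 1.95% × 355/365 = £4912.1301
The County of Greystead, December 22 – December 31, 2027: 10 days → £259000 × 3.6% × 10/365 = £255.4521
Total = £5167.5822

£5167.58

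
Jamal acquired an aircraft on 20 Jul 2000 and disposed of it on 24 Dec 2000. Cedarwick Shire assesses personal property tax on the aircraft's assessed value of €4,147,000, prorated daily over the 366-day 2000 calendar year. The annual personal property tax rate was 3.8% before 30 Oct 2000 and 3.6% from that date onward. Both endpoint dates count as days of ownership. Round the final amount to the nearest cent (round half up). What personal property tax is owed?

20 Jul – 29 Oct 2000: 102 days at 3.8% → €4,147,000 × 3.8% × 102/366 = €43,917.4098
30 Oct – 24 Dec 2000: 56 days at 3.6% → €4,147,000 × 3.6% × 56/366 = €22,842.4918
Total = €66,759.9016

€66,759.90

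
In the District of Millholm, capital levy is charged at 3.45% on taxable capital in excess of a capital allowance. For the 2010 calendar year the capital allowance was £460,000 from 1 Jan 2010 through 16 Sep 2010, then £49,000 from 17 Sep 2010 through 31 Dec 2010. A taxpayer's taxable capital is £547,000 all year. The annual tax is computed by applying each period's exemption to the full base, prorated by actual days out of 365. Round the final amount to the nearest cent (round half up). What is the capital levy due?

1 Jan – 16 Sep 2010: 259 days, exemption £460,000 → (£547,000 − £460,000) × 3.45% × 259/365 = £2,129.8315
17 Sep – 31 Dec 2010: 106 days, exemption £49,000 → (£547,000 − £49,000) × 3.45% × 106/365 = £4,989.5507
Total = £7,119.3822

£7,119.38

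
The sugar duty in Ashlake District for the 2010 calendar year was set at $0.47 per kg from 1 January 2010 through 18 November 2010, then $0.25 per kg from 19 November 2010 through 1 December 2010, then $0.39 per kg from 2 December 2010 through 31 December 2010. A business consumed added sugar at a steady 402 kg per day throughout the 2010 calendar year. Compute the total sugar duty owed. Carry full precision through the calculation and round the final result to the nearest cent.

$66,848.58

1 January – 18 November 2010: 322 days × 402 kg/day = 129,444 kg at $0.47/kg → $60,838.68
19 November – 1 December 2010: 13 days × 402 kg/day = 5,226 kg at $0.25/kg → $1,306.50
2 December – 31 December 2010: 30 days × 402 kg/day = 12,060 kg at $0.39/kg → $4,703.40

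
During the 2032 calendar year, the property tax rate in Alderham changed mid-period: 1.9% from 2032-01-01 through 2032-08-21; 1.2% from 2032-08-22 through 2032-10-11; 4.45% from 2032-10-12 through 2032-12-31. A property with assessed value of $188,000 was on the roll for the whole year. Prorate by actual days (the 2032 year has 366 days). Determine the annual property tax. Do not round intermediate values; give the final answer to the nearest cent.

$4,449.59

2032-01-01 to 2032-08-21: 234 days at 1.9% → $188,000 × 1.9% × 234/366 = $2,283.7377
2032-08-22 to 2032-10-11: 51 days at 1.2% → $188,000 × 1.2% × 51/366 = $314.3607
2032-10-12 to 2032-12-31: 81 days at 4.45% → $188,000 × 4.45% × 81/366 = $1,851.4918
Total = $4,449.5902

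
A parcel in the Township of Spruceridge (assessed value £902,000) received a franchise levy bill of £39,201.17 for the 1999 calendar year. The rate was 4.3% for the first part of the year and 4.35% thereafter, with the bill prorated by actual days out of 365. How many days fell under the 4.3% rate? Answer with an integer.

29 days

Let d = days at the first rate; then 365 − d days at the second rate.
£902,000 × [4.3%·d + 4.35%·(365−d)] / 365 = £39,201.17
Solving gives d = 29, so the new rate took effect on 30 Jan 1999.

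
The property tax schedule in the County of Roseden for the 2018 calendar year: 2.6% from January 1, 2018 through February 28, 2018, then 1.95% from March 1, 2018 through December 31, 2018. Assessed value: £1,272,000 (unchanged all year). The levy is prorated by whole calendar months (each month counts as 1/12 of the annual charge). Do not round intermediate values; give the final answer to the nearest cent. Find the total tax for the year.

January 1 – February 28, 2018: 2 months at 2.6% → £1,272,000 × 2.6% × 2/12 = £5,512.0000
March 1 – December 31, 2018: 10 months at 1.95% → £1,272,000 × 1.95% × 10/12 = £20,670.0000
Total = £26,182.0000

£26,182.00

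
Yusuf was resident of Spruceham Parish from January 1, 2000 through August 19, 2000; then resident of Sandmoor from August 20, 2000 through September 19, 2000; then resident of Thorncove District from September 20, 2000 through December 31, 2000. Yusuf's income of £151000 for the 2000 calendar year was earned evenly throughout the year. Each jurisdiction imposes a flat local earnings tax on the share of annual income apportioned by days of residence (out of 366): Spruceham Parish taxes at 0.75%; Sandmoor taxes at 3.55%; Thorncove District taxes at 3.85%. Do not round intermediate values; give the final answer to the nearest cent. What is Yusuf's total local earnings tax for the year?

Spruceham Parish, January 1 – August 19, 2000: 232 days → £151000 × 0.75% × 232/366 = £717.8689
Sandmoor, August 20 – September 19, 2000: 31 days → £151000 × 3.55% × 31/366 = £454.0314
Thorncove District, September 20 – December 31, 2000: 103 days → £151000 × 3.85% × 103/366 = £1636.0396
Total = £2807.9399

£2807.94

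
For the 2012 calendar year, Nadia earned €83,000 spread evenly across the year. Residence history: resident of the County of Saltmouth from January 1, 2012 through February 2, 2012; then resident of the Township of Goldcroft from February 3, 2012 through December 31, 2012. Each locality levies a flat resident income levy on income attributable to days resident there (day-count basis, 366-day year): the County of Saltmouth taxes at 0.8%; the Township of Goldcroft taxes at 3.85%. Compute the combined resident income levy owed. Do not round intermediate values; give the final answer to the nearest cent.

The County of Saltmouth, January 1 – February 2, 2012: 33 days → €83,000 × 0.8% × 33/366 = €59.8689
The Township of Goldcroft, February 3 – December 31, 2012: 333 days → €83,000 × 3.85% × 333/366 = €2,907.3811
Total = €2,967.2500

€2,967.25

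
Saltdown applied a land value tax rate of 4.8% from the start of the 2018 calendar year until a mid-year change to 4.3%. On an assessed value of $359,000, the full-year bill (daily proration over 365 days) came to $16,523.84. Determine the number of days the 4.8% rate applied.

Let d = days at the first rate; then 365 − d days at the second rate.
$359,000 × [4.8%·d + 4.3%·(365−d)] / 365 = $16,523.84
Solving gives d = 221, so the new rate took effect on 10 Aug 2018.

221 days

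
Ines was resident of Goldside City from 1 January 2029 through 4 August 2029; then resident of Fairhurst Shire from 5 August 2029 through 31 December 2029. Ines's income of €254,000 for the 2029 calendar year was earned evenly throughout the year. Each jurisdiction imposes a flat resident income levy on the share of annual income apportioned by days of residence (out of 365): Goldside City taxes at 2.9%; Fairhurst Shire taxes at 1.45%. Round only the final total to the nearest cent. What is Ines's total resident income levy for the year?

Goldside City, 1 January – 4 August 2029: 216 days → €254,000 × 2.9% × 216/365 = €4,359.0575
Fairhurst Shire, 5 August – 31 December 2029: 149 days → €254,000 × 1.45% × 149/365 = €1,503.4712
Total = €5,862.5288

€5,862.53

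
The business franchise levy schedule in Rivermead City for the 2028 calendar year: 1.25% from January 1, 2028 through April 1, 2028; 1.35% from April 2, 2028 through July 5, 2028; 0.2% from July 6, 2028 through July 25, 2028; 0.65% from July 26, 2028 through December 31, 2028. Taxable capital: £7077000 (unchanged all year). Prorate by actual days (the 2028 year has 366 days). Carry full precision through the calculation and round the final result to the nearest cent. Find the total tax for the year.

£67792.25

January 1 – April 1, 2028: 92 days at 1.25% → £7077000 × 1.25% × 92/366 = £22236.4754
April 2 – July 5, 2028: 95 days at 1.35% → £7077000 × 1.35% × 95/366 = £24798.5041
July 6 – July 25, 2028: 20 days at 0.2% → £7077000 × 0.2% × 20/366 = £773.4426
July 26 – December 31, 2028: 159 days at 0.65% → £7077000 × 0.65% × 159/366 = £19983.8238
Total = £67792.2459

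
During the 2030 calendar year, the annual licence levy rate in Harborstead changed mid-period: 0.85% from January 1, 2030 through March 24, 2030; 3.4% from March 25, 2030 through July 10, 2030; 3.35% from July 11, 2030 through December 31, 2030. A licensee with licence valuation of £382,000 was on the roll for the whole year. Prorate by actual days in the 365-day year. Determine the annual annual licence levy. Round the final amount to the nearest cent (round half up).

£10,681.87

January 1 – March 24, 2030: 83 days at 0.85% → £382,000 × 0.85% × 83/365 = £738.3589
March 25 – July 10, 2030: 108 days at 3.4% → £382,000 × 3.4% × 108/365 = £3,843.0247
July 11 – December 31, 2030: 174 days at 3.35% → £382,000 × 3.35% × 174/365 = £6,100.4877
Total = £10,681.8712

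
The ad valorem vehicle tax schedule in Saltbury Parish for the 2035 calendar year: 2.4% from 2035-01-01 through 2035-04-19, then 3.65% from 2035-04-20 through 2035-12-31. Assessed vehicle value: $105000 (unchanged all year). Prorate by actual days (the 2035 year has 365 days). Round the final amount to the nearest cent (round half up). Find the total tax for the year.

2035-01-01 to 2035-04-19: 109 days at 2.4% → $105000 × 2.4% × 109/365 = $752.5479
2035-04-20 to 2035-12-31: 256 days at 3.65% → $105000 × 3.65% × 256/365 = $2688.0000
Total = $3440.5479

$3440.55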